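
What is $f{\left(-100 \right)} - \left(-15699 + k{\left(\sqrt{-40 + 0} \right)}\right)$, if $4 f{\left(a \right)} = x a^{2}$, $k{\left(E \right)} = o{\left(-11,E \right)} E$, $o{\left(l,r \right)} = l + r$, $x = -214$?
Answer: $-519261 + 22 i \sqrt{10} \approx -5.1926 \cdot 10^{5} + 69.57 i$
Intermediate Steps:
$k{\left(E \right)} = E \left(-11 + E\right)$ ($k{\left(E \right)} = \left(-11 + E\right) E = E \left(-11 + E\right)$)
$f{\left(a \right)} = - \frac{107 a^{2}}{2}$ ($f{\left(a \right)} = \frac{\left(-214\right) a^{2}}{4} = - \frac{107 a^{2}}{2}$)
$f{\left(-100 \right)} - \left(-15699 + k{\left(\sqrt{-40 + 0} \right)}\right) = - \frac{107 \left(-100\right)^{2}}{2} - \left(-15699 + \sqrt{-40 + 0} \left(-11 + \sqrt{-40 + 0}\right)\right) = \left(- \frac{107}{2}\right) 10000 - \left(-15699 + \sqrt{-40} \left(-11 + \sqrt{-40}\right)\right) = -535000 - \left(-15699 + 2 i \sqrt{10} \left(-11 + 2 i \sqrt{10}\right)\right) = -535000 + \left(15699 - 2 i \sqrt{10} \left(-11 + 2 i \sqrt{10}\right)\right) = -519301 - 2 i \sqrt{10} \left(-11 + 2 i \sqrt{10}\right)$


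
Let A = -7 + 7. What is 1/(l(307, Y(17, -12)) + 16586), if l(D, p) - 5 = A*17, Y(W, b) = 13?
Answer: 1/16591 ≈ 6.0274e-5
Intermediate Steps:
A = 0
l(D, p) = 5 (l(D, p) = 5 + 0*17 = 5 + 0 = 5)
1/(l(307, Y(17, -12)) + 16586) = 1/(5 + 16586) = 1/16591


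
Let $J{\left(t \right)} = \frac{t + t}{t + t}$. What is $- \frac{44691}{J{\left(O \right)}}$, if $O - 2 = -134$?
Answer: $-44691$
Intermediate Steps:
$O = -132$ ($O = 2 - 134 = -132$)
$J{\left(t \right)} = 1$ ($J{\left(t \right)} = \frac{2 t}{2 t} = 2 t \frac{1}{2 t} = 1$)
$- \frac{44691}{J{\left(O \right)}} = - \frac{44691}{1} = - 44691 \cdot 1 = \left(-1\right) 44691 = -44691$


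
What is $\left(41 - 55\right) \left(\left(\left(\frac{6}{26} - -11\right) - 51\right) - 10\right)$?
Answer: $\frac{9058}{13} \approx 696.77$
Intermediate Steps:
$\left(41 - 55\right) \left(\left(\left(\frac{6}{26} - -11\right) - 51\right) - 10\right) = - 14 \left(\left(\left(6 \cdot \frac{1}{26} + 11\right) - 51\right) - 10\right) = - 14 \left(\left(\left(\frac{3}{13} + 11\right) - 51\right) - 10\right) = - 14 \left(\left(\frac{146}{13} - 51\right) - 10\right) = - 14 \left(- \frac{517}{13} - 10\right) = \left(-14\right) \left(- \frac{647}{13}\right) = \frac{9058}{13}$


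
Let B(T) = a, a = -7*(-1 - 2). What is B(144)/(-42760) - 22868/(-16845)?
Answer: 195496387/144058440 ≈ 1.3571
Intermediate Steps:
a = 21 (a = -7*(-3) = 21)
B(T) = 21
B(144)/(-42760) - 22868/(-16845) = 21/(-42760) - 22868/(-16845) = 21*(-1/42760) - 22868*(-1/16845) = -21/42760 + 22868/16845 = 195496387/144058440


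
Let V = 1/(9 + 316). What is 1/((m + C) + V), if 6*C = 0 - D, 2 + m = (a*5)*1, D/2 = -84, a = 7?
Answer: 325/19826 ≈ 0.016393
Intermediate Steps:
D = -168 (D = 2*(-84) = -168)
m = 33 (m = -2 + (7*5)*1 = -2 + 35*1 = -2 + 35 = 33)
V = 1/325 ≈ 0.0030769
C = 28 (C = (0 - 1*(-168))/6 = (0 + 168)/6 = (1/6)*168 = 28)
1/((m + C) + V) = 1/((33 + 28) + 1/325) = 1/(61 + 1/325) = 1/(19826/325) = 325/19826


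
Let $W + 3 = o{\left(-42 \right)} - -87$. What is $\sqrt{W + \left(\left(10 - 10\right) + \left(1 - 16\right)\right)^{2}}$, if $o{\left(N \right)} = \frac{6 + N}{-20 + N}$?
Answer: $\frac{\sqrt{297507}}{31} \approx 17.595$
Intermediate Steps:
$o{\left(N \right)} = \frac{6 + N}{-20 + N}$
$W = \frac{2622}{31}$ ($W = -3 + \left(\frac{6 - 42}{-20 - 42} - -87\right) = -3 + \left(\frac{1}{-62} \left(-36\right) + 87\right) = -3 + \left(\left(- \frac{1}{62}\right) \left(-36\right) + 87\right) = -3 + \left(\frac{18}{31} + 87\right) = -3 + \frac{2715}{31} = \frac{2622}{31} \approx 84.581$)
$\sqrt{W + \left(\left(10 - 10\right) + \left(1 - 16\right)\right)^{2}} = \sqrt{\frac{2622}{31} + \left(\left(10 - 10\right) + \left(1 - 16\right)\right)^{2}} = \sqrt{\frac{2622}{31} + \left(0 - 15\right)^{2}} = \sqrt{\frac{2622}{31} + \left(-15\right)^{2}} = \sqrt{\frac{2622}{31} + 225} = \sqrt{\frac{9597}{31}} = \frac{\sqrt{297507}}{31}$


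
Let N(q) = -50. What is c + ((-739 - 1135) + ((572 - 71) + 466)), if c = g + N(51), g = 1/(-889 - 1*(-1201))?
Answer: -298583/312 ≈ -957.00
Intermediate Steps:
g = 1/312 (g = 1/(-889 + 1201) = 1/312 ≈ 0.0032051)
c = -15599/312 (c = 1/312 - 50 = -15599/312 ≈ -49.997)
c + ((-739 - 1135) + ((572 - 71) + 466)) = -15599/312 + ((-739 - 1135) + ((572 - 71) + 466)) = -15599/312 + (-1874 + (501 + 466)) = -15599/312 + (-1874 + 967) = -15599/312 - 907 = -298583/312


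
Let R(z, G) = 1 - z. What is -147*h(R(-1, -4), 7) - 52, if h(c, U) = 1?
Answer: -199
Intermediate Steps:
-147*h(R(-1, -4), 7) - 52 = -147*1 - 52 = -147 - 52 = -199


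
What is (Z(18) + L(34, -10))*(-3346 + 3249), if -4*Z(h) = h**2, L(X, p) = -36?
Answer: 11349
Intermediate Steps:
Z(h) = -h**2/4
(Z(18) + L(34, -10))*(-3346 + 3249) = (-1/4*18**2 - 36)*(-3346 + 3249) = (-1/4*324 - 36)*(-97) = (-81 - 36)*(-97) = -117*(-97) = 11349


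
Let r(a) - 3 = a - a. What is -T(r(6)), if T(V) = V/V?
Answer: -1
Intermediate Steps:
r(a) = 3 (r(a) = 3 + (a - a) = 3 + 0 = 3)
T(V) = 1
-T(r(6)) = -1*1 = -1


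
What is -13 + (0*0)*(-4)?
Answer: -13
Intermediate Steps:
-13 + (0*0)*(-4) = -13 + 0*(-4) = -13 + 0 = -13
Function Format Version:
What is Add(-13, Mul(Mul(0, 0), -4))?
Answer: -13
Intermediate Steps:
Add(-13, Mul(Mul(0, 0), -4)) = Add(-13, Mul(0, -4)) = Add(-13, 0) = -13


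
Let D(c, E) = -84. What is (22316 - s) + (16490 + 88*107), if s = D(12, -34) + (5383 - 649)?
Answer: 43572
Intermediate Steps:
s = 4650 (s = -84 + (5383 - 649) = -84 + 4734 = 4650)
(22316 - s) + (16490 + 88*107) = (22316 - 1*4650) + (16490 + 88*107) = (22316 - 4650) + (16490 + 9416) = 17666 + 25906 = 43572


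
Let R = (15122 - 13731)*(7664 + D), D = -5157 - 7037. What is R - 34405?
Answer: -6335635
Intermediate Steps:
D = -12194
R = -6301230 (R = (15122 - 13731)*(7664 - 12194) = 1391*(-4530) = -6301230)
R - 34405 = -6301230 - 34405 = -6335635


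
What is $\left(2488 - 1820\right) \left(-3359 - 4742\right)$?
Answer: $-5411468$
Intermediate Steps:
$\left(2488 - 1820\right) \left(-3359 - 4742\right) = 668 \left(-8101\right) = -5411468$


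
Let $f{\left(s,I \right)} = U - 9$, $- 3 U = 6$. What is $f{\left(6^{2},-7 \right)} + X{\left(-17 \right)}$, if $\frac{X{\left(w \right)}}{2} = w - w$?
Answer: $-11$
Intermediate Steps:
$U = -2$ ($U = \left(- \frac{1}{3}\right) 6 = -2$)
$f{\left(s,I \right)} = -11$ ($f{\left(s,I \right)} = -2 - 9 = -11$)
$X{\left(w \right)} = 0$ ($X{\left(w \right)} = 2 \left(w - w\right) = 2 \cdot 0 = 0$)
$f{\left(6^{2},-7 \right)} + X{\left(-17 \right)} = -11 + 0 = -11$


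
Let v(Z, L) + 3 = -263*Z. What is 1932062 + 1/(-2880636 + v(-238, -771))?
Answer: 5444637658789/2818045 ≈ 1.9321e+6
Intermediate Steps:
v(Z, L) = -3 - 263*Z
1932062 + 1/(-2880636 + v(-238, -771)) = 1932062 + 1/(-2880636 + (-3 - 263*(-238))) = 1932062 + 1/(-2880636 + (-3 + 62594)) = 1932062 + 1/(-2880636 + 62591) = 1932062 + 1/(-2818045) = 1932062 - 1/2818045 = 5444637658789/2818045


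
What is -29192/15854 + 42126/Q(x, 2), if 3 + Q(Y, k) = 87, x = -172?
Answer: 7921589/15854 ≈ 499.66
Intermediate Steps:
Q(Y, k) = 84 (Q(Y, k) = -3 + 87 = 84)
-29192/15854 + 42126/Q(x, 2) = -29192/15854 + 42126/84 = -29192*1/15854 + 42126*(1/84) = -14596/7927 + 1003/2 = 7921589/15854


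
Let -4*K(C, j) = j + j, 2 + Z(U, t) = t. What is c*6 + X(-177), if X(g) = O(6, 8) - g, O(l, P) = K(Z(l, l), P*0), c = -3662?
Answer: -21795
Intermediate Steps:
Z(U, t) = -2 + t
K(C, j) = -j/2 (K(C, j) = -(j + j)/4 = -j/2)
O(l, P) = 0 (O(l, P) = -P*0/2 = -1/2*0 = 0)
X(g) = -g (X(g) = 0 - g = -g)
c*6 + X(-177) = -3662*6 - 1*(-177) = -21972 + 177 = -21795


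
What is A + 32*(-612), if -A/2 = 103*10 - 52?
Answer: -21540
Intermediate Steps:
A = -1956 (A = -2*(103*10 - 52) = -2*(1030 - 52) = -2*978 = -1956)
A + 32*(-612) = -1956 + 32*(-612) = -1956 - 19584 = -21540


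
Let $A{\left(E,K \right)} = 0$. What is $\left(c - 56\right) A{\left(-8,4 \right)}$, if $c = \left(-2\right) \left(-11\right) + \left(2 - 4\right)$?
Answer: $0$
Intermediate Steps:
$c = 20$ ($c = 22 - 2 = 20$)
$\left(c - 56\right) A{\left(-8,4 \right)} = \left(20 - 56\right) 0 = \left(-36\right) 0 = 0$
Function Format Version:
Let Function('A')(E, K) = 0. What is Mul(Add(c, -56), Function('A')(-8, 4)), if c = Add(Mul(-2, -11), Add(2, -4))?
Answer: 0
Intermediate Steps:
c = 20 (c = Add(22, -2) = 20)
Mul(Add(c, -56), Function('A')(-8, 4)) = Mul(Add(20, -56), 0) = Mul(-36, 0) = 0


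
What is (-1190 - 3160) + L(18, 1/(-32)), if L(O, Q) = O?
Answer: -4332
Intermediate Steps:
(-1190 - 3160) + L(18, 1/(-32)) = (-1190 - 3160) + 18 = -4350 + 18 = -4332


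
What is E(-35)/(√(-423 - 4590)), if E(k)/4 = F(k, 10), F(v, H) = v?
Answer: 140*I*√557/1671 ≈ 1.9773*I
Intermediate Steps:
E(k) = 4*k
E(-35)/(√(-423 - 4590)) = (4*(-35))/(√(-423 - 4590)) = -140*(-I*√557/1671) = -(-140)*I*√557/1671 = 140*I*√557/1671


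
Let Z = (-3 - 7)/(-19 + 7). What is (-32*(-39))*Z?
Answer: 1040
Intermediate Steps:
Z = ⅚ (Z = -10/(-12) = -10*(-1/12) = ⅚ ≈ 0.83333)
(-32*(-39))*Z = -32*(-39)*(⅚) = 1248*(⅚) = 1040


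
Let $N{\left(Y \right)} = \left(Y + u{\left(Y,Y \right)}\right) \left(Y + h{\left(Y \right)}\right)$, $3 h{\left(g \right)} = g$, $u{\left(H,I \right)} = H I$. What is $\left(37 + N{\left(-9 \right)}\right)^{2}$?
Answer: $683929$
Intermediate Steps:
$h{\left(g \right)} = \frac{g}{3}$
$N{\left(Y \right)} = \frac{4 Y \left(Y + Y^{2}\right)}{3}$ ($N{\left(Y \right)} = \left(Y + Y Y\right) \left(Y + \frac{Y}{3}\right) = \left(Y + Y^{2}\right) \frac{4 Y}{3} = \frac{4 Y \left(Y + Y^{2}\right)}{3}$)
$\left(37 + N{\left(-9 \right)}\right)^{2} = \left(37 + \frac{4 \left(-9\right)^{2} \left(1 - 9\right)}{3}\right)^{2} = \left(37 + \frac{4}{3} \cdot 81 \left(-8\right)\right)^{2} = \left(37 - 864\right)^{2} = \left(-827\right)^{2} = 683929$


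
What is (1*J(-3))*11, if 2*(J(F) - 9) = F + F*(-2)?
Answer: 231/2 ≈ 115.50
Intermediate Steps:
J(F) = 9 - F/2 (J(F) = 9 + (F + F*(-2))/2 = 9 + (F - 2*F)/2 = 9 + (-F)/2 = 9 - F/2)
(1*J(-3))*11 = (1*(9 - 1/2*(-3)))*11 = (1*(9 + 3/2))*11 = (1*(21/2))*11 = (21/2)*11 = 231/2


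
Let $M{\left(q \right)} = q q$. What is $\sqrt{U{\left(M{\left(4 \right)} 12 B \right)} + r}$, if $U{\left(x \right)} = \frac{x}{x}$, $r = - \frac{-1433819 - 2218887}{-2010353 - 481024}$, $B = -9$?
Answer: $\frac{i \sqrt{2893308360033}}{2491377} \approx 0.68274 i$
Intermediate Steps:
$M{\left(q \right)} = q^{2}$
$r = - \frac{3652706}{2491377}$ ($r = - \frac{-3652706}{-2491377} = - \frac{\left(-3652706\right) \left(-1\right)}{2491377} = \left(-1\right) \frac{3652706}{2491377} = - \frac{3652706}{2491377} \approx -1.4661$)
$U{\left(x \right)} = 1$
$\sqrt{U{\left(M{\left(4 \right)} 12 B \right)} + r} = \sqrt{1 - \frac{3652706}{2491377}} = \sqrt{- \frac{1161329}{2491377}} = \frac{i \sqrt{2893308360033}}{2491377}$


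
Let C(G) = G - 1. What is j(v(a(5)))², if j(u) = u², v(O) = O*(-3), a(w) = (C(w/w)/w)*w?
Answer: 0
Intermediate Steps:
C(G) = -1 + G
a(w) = 0 (a(w) = ((-1 + w/w)/w)*w = ((-1 + 1)/w)*w = (0/w)*w = 0*w = 0)
v(O) = -3*O
j(v(a(5)))² = ((-3*0)²)² = (0²)² = 0² = 0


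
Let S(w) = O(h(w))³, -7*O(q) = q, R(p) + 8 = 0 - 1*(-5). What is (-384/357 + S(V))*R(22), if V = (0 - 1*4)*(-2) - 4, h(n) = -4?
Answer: 15552/5831 ≈ 2.6671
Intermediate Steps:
R(p) = -3 (R(p) = -8 + (0 - 1*(-5)) = -8 + (0 + 5) = -8 + 5 = -3)
V = 4 (V = (0 - 4)*(-2) - 4 = -4*(-2) - 4 = 8 - 4 = 4)
O(q) = -q/7
S(w) = 64/343 (S(w) = (-⅐*(-4))³ = (4/7)³ = 64/343)
(-384/357 + S(V))*R(22) = (-384/357 + 64/343)*(-3) = (-384*1/357 + 64/343)*(-3) = (-128/119 + 64/343)*(-3) = -5184/5831*(-3) = 15552/5831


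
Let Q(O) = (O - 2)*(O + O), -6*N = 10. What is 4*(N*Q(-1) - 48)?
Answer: -232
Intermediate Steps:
N = -5/3 (N = -1/6*10 = -5/3 ≈ -1.6667)
Q(O) = 2*O*(-2 + O) (Q(O) = (-2 + O)*(2*O) = 2*O*(-2 + O))
4*(N*Q(-1) - 48) = 4*(-10*(-1)*(-2 - 1)/3 - 48) = 4*(-10*(-1)*(-3)/3 - 48) = 4*(-5/3*6 - 48) = 4*(-10 - 48) = 4*(-58) = -232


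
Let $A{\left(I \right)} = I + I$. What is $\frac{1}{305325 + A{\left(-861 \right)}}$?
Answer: $\frac{1}{303603} \approx 3.2938 \cdot 10^{-6}$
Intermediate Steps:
$A{\left(I \right)} = 2 I$
$\frac{1}{305325 + A{\left(-861 \right)}} = \frac{1}{305325 + 2 \left(-861\right)} = \frac{1}{305325 - 1722} = \frac{1}{303603}$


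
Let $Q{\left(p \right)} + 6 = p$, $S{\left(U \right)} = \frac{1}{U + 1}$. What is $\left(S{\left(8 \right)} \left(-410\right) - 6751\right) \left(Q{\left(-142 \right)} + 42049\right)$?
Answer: $- \frac{854347423}{3} \approx -2.8478 \cdot 10^{8}$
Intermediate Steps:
$S{\left(U \right)} = \frac{1}{1 + U}$
$Q{\left(p \right)} = -6 + p$
$\left(S{\left(8 \right)} \left(-410\right) - 6751\right) \left(Q{\left(-142 \right)} + 42049\right) = \left(\frac{1}{1 + 8} \left(-410\right) - 6751\right) \left(\left(-6 - 142\right) + 42049\right) = \left(\frac{1}{9} \left(-410\right) - 6751\right) \left(-148 + 42049\right) = \left(\frac{1}{9} \left(-410\right) - 6751\right) 41901 = \left(- \frac{410}{9} - 6751\right) 41901 = \left(- \frac{61169}{9}\right) 41901 = - \frac{854347423}{3}$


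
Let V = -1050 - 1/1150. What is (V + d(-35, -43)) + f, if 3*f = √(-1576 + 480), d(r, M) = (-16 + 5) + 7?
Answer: -1212101/1150 + 2*I*√274/3 ≈ -1054.0 + 11.035*I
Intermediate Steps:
d(r, M) = -4 (d(r, M) = -11 + 7 = -4)
f = 2*I*√274/3 (f = √(-1576 + 480)/3 = √(-1096)/3 = (2*I*√274)/3 = 2*I*√274/3 ≈ 11.035*I)
V = -1207501/1150 (V = -1050 - 1*1/1150 = -1050 - 1/1150 = -1207501/1150 ≈ -1050.0)
(V + d(-35, -43)) + f = (-1207501/1150 - 4) + 2*I*√274/3 = -1212101/1150 + 2*I*√274/3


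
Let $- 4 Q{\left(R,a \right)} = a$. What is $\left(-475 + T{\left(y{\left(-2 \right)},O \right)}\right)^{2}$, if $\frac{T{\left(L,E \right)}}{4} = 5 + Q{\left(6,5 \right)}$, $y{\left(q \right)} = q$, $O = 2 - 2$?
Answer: $211600$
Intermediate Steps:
$O = 0$ ($O = 2 - 2 = 0$)
$Q{\left(R,a \right)} = - \frac{a}{4}$
$T{\left(L,E \right)} = 15$ ($T{\left(L,E \right)} = 4 \left(5 - \frac{5}{4}\right) = 4 \cdot \frac{15}{4} = 15$)
$\left(-475 + T{\left(y{\left(-2 \right)},O \right)}\right)^{2} = \left(-475 + 15\right)^{2} = \left(-460\right)^{2} = 211600$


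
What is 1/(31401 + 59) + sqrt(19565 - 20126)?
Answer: 1/31460 + I*sqrt(561) ≈ 3.1786e-5 + 23.685*I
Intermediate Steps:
1/(31401 + 59) + sqrt(19565 - 20126) = 1/31460 + sqrt(-561) = 1/31460 + I*sqrt(561)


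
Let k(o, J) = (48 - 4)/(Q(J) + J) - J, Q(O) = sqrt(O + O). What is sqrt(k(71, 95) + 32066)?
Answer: sqrt(3037289 + 31971*sqrt(190))/sqrt(95 + sqrt(190)) ≈ 178.81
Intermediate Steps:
Q(O) = sqrt(2)*sqrt(O) (Q(O) = sqrt(2*O) = sqrt(2)*sqrt(O))
k(o, J) = -J + 44/(J + sqrt(2)*sqrt(J)) (k(o, J) = (48 - 4)/(sqrt(2)*sqrt(J) + J) - J = 44/(J + sqrt(2)*sqrt(J)) - J = -J + 44/(J + sqrt(2)*sqrt(J)))
sqrt(k(71, 95) + 32066) = sqrt((44 - 1*95**2 - sqrt(2)*95**(3/2))/(95 + sqrt(2)*sqrt(95)) + 32066) = sqrt((44 - 1*9025 - sqrt(2)*95*sqrt(95))/(95 + sqrt(190)) + 32066) = sqrt((44 - 9025 - 95*sqrt(190))/(95 + sqrt(190)) + 32066) = sqrt((-8981 - 95*sqrt(190))/(95 + sqrt(190)) + 32066) = sqrt(32066 + (-8981 - 95*sqrt(190))/(95 + sqrt(190)))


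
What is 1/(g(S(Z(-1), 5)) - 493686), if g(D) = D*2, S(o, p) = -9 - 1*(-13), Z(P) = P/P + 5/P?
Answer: -1/493678 ≈ -2.0256e-6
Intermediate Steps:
Z(P) = 1 + 5/P
S(o, p) = 4 (S(o, p) = -9 + 13 = 4)
g(D) = 2*D
1/(g(S(Z(-1), 5)) - 493686) = 1/(2*4 - 493686) = 1/(8 - 493686) = 1/(-493678) = -1/493678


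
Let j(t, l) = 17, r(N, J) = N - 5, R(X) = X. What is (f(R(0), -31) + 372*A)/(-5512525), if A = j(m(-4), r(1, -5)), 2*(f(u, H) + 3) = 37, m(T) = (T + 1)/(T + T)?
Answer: -12679/11025050 ≈ -0.0011500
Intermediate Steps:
r(N, J) = -5 + N
m(T) = (1 + T)/(2*T) (m(T) = (1 + T)/((2*T)) = (1 + T)*(1/(2*T)) = (1 + T)/(2*T))
f(u, H) = 31/2 (f(u, H) = -3 + (½)*37 = -3 + 37/2 = 31/2)
A = 17
(f(R(0), -31) + 372*A)/(-5512525) = (31/2 + 372*17)/(-5512525) = (31/2 + 6324)*(-1/5512525) = (12679/2)*(-1/5512525) = -12679/11025050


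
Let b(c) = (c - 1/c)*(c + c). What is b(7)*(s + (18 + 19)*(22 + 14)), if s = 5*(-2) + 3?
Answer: 127200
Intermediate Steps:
b(c) = 2*c*(c - 1/c) (b(c) = (c - 1/c)*(2*c) = 2*c*(c - 1/c))
s = -7 (s = -10 + 3 = -7)
b(7)*(s + (18 + 19)*(22 + 14)) = (-2 + 2*7**2)*(-7 + (18 + 19)*(22 + 14)) = (-2 + 2*49)*(-7 + 37*36) = (-2 + 98)*(-7 + 1332) = 96*1325 = 127200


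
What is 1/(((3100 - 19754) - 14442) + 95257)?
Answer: 1/64161 ≈ 1.5586e-5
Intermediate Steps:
1/(((3100 - 19754) - 14442) + 95257) = 1/((-16654 - 14442) + 95257) = 1/(-31096 + 95257) = 1/64161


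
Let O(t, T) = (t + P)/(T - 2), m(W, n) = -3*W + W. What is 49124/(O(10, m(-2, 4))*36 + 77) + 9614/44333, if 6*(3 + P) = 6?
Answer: 2179938986/9797593 ≈ 222.50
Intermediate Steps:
P = -2 (P = -3 + (⅙)*6 = -3 + 1 = -2)
m(W, n) = -2*W
O(t, T) = (-2 + t)/(-2 + T) (O(t, T) = (t - 2)/(T - 2) = (-2 + t)/(-2 + T))
49124/(O(10, m(-2, 4))*36 + 77) + 9614/44333 = 49124/(((-2 + 10)/(-2 - 2*(-2)))*36 + 77) + 9614/44333 = 49124/((8/(-2 + 4))*36 + 77) + 9614*(1/44333) = 49124/((8/2)*36 + 77) + 9614/44333 = 49124/(((½)*8)*36 + 77) + 9614/44333 = 49124/(4*36 + 77) + 9614/44333 = 49124/(144 + 77) + 9614/44333 = 49124/221 + 9614/44333 = 2179938986/9797593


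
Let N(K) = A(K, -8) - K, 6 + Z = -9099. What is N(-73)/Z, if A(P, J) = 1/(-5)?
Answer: -364/45525 ≈ -0.0079956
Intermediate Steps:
Z = -9105 (Z = -6 - 9099 = -9105)
A(P, J) = -1/5
N(K) = -1/5 - K
N(-73)/Z = (-1/5 - 1*(-73))/(-9105) = (-1/5 + 73)*(-1/9105) = (364/5)*(-1/9105) = -364/45525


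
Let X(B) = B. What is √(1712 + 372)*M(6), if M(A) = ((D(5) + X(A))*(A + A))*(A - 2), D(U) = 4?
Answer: 960*√521 ≈ 21912.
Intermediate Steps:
M(A) = 2*A*(-2 + A)*(4 + A) (M(A) = ((4 + A)*(A + A))*(A - 2) = ((4 + A)*(2*A))*(-2 + A) = (2*A*(4 + A))*(-2 + A) = 2*A*(-2 + A)*(4 + A))
√(1712 + 372)*M(6) = √(1712 + 372)*(2*6*(-8 + 6² + 2*6)) = √2084*(2*6*(-8 + 36 + 12)) = (2*√521)*(2*6*40) = (2*√521)*480 = 960*√521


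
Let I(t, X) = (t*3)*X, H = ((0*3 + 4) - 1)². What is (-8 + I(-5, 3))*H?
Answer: -477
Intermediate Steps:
H = 9 (H = ((0 + 4) - 1)² = (4 - 1)² = 3² = 9)
I(t, X) = 3*X*t (I(t, X) = (3*t)*X = 3*X*t)
(-8 + I(-5, 3))*H = (-8 + 3*3*(-5))*9 = (-8 - 45)*9 = -53*9 = -477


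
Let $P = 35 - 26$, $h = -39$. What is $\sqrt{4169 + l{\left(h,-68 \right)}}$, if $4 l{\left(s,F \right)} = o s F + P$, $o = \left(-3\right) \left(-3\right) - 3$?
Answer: $\frac{\sqrt{32597}}{2} \approx 90.273$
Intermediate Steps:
$o = 6$ ($o = 9 - 3 = 6$)
$P = 9$ ($P = 35 - 26 = 9$)
$l{\left(s,F \right)} = \frac{9}{4} + \frac{3 F s}{2}$ ($l{\left(s,F \right)} = \frac{6 s F + 9}{4} = \frac{6 F s + 9}{4} = \frac{9 + 6 F s}{4} = \frac{9}{4} + \frac{3 F s}{2}$)
$\sqrt{4169 + l{\left(h,-68 \right)}} = \sqrt{4169 + \left(\frac{9}{4} + \frac{3}{2} \left(-68\right) \left(-39\right)\right)} = \sqrt{4169 + \left(\frac{9}{4} + 3978\right)} = \sqrt{4169 + \frac{15921}{4}} = \sqrt{\frac{32597}{4}} = \frac{\sqrt{32597}}{2}$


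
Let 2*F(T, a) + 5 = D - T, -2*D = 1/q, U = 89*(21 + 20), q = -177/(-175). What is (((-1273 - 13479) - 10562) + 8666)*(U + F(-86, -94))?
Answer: -10871106542/177 ≈ -6.1419e+7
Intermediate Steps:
q = 177/175 (q = -177*(-1/175) = 177/175 ≈ 1.0114)
U = 3649 (U = 89*41 = 3649)
D = -175/354 (D = -1/(2*177/175) = -1/2*175/177 = -175/354 ≈ -0.49435)
F(T, a) = -1945/708 - T/2 (F(T, a) = -5/2 + (-175/354 - T)/2 = -5/2 + (-175/708 - T/2) = -1945/708 - T/2)
(((-1273 - 13479) - 10562) + 8666)*(U + F(-86, -94)) = (((-1273 - 13479) - 10562) + 8666)*(3649 + (-1945/708 - 1/2*(-86))) = ((-14752 - 10562) + 8666)*(3649 + (-1945/708 + 43)) = (-25314 + 8666)*(3649 + 28499/708) = -16648*2611991/708 = -10871106542/177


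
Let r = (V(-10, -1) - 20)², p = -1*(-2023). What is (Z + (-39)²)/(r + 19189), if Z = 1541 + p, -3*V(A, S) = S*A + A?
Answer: 5085/19589 ≈ 0.25958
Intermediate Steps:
p = 2023
V(A, S) = -A/3 - A*S/3 (V(A, S) = -(S*A + A)/3 = -(A*S + A)/3 = -(A + A*S)/3 = -A/3 - A*S/3)
r = 400 (r = (-⅓*(-10)*(1 - 1) - 20)² = (-⅓*(-10)*0 - 20)² = (0 - 20)² = (-20)² = 400)
Z = 3564 (Z = 1541 + 2023 = 3564)
(Z + (-39)²)/(r + 19189) = (3564 + (-39)²)/(400 + 19189) = (3564 + 1521)/19589 = 5085*(1/19589) = 5085/19589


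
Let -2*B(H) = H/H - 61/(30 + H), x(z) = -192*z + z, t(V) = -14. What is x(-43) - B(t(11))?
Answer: 262771/32 ≈ 8211.6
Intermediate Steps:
x(z) = -191*z
B(H) = -1/2 + 61/(2*(30 + H)) (B(H) = -(H/H - 61/(30 + H))/2 = -(1 - 61/(30 + H))/2 = -1/2 + 61/(2*(30 + H)))
x(-43) - B(t(11)) = -191*(-43) - (31 - 1*(-14))/(2*(30 - 14)) = 8213 - (31 + 14)/(2*16) = 8213 - 45/(2*16) = 8213 - 1*45/32 = 8213 - 45/32 = 262771/32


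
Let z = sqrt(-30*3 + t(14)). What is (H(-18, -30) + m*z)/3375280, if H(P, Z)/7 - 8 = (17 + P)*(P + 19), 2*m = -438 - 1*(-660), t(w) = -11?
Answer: 49/3375280 + 111*I*sqrt(101)/3375280 ≈ 1.4517e-5 + 0.0003305*I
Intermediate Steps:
m = 111 (m = (-438 - 1*(-660))/2 = (-438 + 660)/2 = (1/2)*222 = 111)
H(P, Z) = 56 + 7*(17 + P)*(19 + P) (H(P, Z) = 56 + 7*((17 + P)*(P + 19)) = 56 + 7*((17 + P)*(19 + P)) = 56 + 7*(17 + P)*(19 + P))
z = I*sqrt(101) (z = sqrt(-30*3 - 11) = sqrt(-90 - 11) = sqrt(-101) = I*sqrt(101) ≈ 10.05*I)
(H(-18, -30) + m*z)/3375280 = ((2317 + 7*(-18)**2 + 252*(-18)) + 111*(I*sqrt(101)))/3375280 = ((2317 + 7*324 - 4536) + 111*I*sqrt(101))*(1/3375280) = ((2317 + 2268 - 4536) + 111*I*sqrt(101))*(1/3375280) = (49 + 111*I*sqrt(101))*(1/3375280) = 49/3375280 + 111*I*sqrt(101)/3375280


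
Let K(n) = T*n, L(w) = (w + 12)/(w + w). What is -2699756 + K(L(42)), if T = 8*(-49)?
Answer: -2700008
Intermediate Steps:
T = -392
L(w) = (12 + w)/(2*w) (L(w) = (12 + w)/((2*w)) = (12 + w)*(1/(2*w)) = (12 + w)/(2*w))
K(n) = -392*n
-2699756 + K(L(42)) = -2699756 - 196*(12 + 42)/42 = -2699756 - 196*54/42 = -2699756 - 392*9/14 = -2699756 - 252 = -2700008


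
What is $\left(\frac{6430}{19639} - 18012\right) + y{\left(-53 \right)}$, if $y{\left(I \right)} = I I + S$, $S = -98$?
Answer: $- \frac{300489909}{19639} \approx -15301.0$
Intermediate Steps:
$y{\left(I \right)} = -98 + I^{2}$ ($y{\left(I \right)} = I I - 98 = I^{2} - 98 = -98 + I^{2}$)
$\left(\frac{6430}{19639} - 18012\right) + y{\left(-53 \right)} = \left(\frac{6430}{19639} - 18012\right) - \left(98 - \left(-53\right)^{2}\right) = \left(6430 \cdot \frac{1}{19639} - 18012\right) + \left(-98 + 2809\right) = \left(\frac{6430}{19639} - 18012\right) + 2711 = - \frac{353731238}{19639} + 2711 = - \frac{300489909}{19639}$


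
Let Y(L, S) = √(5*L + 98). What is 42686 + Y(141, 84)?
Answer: 42686 + √803 ≈ 42714.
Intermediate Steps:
Y(L, S) = √(98 + 5*L)
42686 + Y(141, 84) = 42686 + √(98 + 5*141) = 42686 + √(98 + 705) = 42686 + √803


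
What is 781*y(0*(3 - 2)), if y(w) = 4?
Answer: 3124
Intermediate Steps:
781*y(0*(3 - 2)) = 781*4 = 3124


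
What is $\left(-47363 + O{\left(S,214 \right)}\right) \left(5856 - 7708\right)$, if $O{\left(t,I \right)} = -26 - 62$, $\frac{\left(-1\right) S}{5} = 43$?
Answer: $87879252$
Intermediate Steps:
$S = -215$ ($S = \left(-5\right) 43 = -215$)
$O{\left(t,I \right)} = -88$
$\left(-47363 + O{\left(S,214 \right)}\right) \left(5856 - 7708\right) = \left(-47363 - 88\right) \left(5856 - 7708\right) = \left(-47451\right) \left(-1852\right) = 87879252$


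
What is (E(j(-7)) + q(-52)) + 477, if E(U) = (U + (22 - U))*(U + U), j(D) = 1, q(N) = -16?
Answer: 505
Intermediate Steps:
E(U) = 44*U (E(U) = 22*(2*U) = 44*U)
(E(j(-7)) + q(-52)) + 477 = (44*1 - 16) + 477 = (44 - 16) + 477 = 28 + 477 = 505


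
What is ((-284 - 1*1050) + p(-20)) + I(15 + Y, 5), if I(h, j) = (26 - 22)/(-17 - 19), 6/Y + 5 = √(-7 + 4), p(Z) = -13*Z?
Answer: -9667/9 ≈ -1074.1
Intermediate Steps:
Y = 6/(-5 + I*√3) (Y = 6/(-5 + √(-7 + 4)) = 6/(-5 + √(-3)) = 6/(-5 + I*√3) ≈ -1.0714 - 0.37115*I)
I(h, j) = -⅑ (I(h, j) = 4/(-36) = 4*(-1/36) = -⅑)
((-284 - 1*1050) + p(-20)) + I(15 + Y, 5) = ((-284 - 1*1050) - 13*(-20)) - ⅑ = ((-284 - 1050) + 260) - ⅑ = (-1334 + 260) - ⅑ = -1074 - ⅑ = -9667/9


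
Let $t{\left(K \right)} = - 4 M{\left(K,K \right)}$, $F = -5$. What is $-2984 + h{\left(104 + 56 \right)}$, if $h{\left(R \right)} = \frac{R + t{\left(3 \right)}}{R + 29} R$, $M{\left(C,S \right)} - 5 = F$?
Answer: $- \frac{538376}{189} \approx -2848.6$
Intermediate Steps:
$M{\left(C,S \right)} = 0$ ($M{\left(C,S \right)} = 5 - 5 = 0$)
$t{\left(K \right)} = 0$ ($t{\left(K \right)} = \left(-4\right) 0 = 0$)
$h{\left(R \right)} = \frac{R^{2}}{29 + R}$ ($h{\left(R \right)} = \frac{R + 0}{R + 29} R = \frac{R}{29 + R} R = \frac{R^{2}}{29 + R}$)
$-2984 + h{\left(104 + 56 \right)} = -2984 + \frac{\left(104 + 56\right)^{2}}{29 + \left(104 + 56\right)} = -2984 + \frac{160^{2}}{29 + 160} = -2984 + \frac{25600}{189} = - \frac{538376}{189}$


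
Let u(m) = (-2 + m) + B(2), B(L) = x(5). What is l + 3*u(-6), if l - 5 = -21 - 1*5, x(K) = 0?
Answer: -45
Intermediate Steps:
B(L) = 0
u(m) = -2 + m (u(m) = (-2 + m) + 0 = -2 + m)
l = -21 (l = 5 + (-21 - 1*5) = 5 + (-21 - 5) = 5 - 26 = -21)
l + 3*u(-6) = -21 + 3*(-2 - 6) = -21 + 3*(-8) = -21 - 24 = -45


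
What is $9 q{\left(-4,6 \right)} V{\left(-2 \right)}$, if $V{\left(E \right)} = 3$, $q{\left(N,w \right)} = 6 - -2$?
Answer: $216$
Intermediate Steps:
$q{\left(N,w \right)} = 8$ ($q{\left(N,w \right)} = 6 + 2 = 8$)
$9 q{\left(-4,6 \right)} V{\left(-2 \right)} = 9 \cdot 8 \cdot 3 = 72 \cdot 3 = 216$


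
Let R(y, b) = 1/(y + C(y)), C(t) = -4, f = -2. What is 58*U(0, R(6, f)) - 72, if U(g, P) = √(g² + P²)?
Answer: -43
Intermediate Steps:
R(y, b) = 1/(-4 + y) (R(y, b) = 1/(y - 4) = 1/(-4 + y))
U(g, P) = √(P² + g²)
58*U(0, R(6, f)) - 72 = 58*√((1/(-4 + 6))² + 0²) - 72 = 58*√((1/2)² + 0) - 72 = 58*√((½)² + 0) - 72 = 58*√(¼ + 0) - 72 = 58*√(¼) - 72 = 58*(½) - 72 = 29 - 72 = -43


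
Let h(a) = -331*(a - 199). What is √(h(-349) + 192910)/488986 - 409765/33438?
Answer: -409765/33438 + √374298/488986 ≈ -12.253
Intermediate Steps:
h(a) = 65869 - 331*a (h(a) = -331*(-199 + a) = 65869 - 331*a)
√(h(-349) + 192910)/488986 - 409765/33438 = √((65869 - 331*(-349)) + 192910)/488986 - 409765/33438 = √((65869 + 115519) + 192910)*(1/488986) - 409765*1/33438 = √(181388 + 192910)*(1/488986) - 409765/33438 = √374298*(1/488986) - 409765/33438 = √374298/488986 - 409765/33438 = -409765/33438 + √374298/488986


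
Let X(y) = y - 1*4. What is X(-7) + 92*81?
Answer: 7441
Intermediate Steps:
X(y) = -4 + y (X(y) = y - 4 = -4 + y)
X(-7) + 92*81 = (-4 - 7) + 92*81 = -11 + 7452 = 7441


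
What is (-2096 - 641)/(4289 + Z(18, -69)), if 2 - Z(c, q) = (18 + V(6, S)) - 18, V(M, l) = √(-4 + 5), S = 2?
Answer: -2737/4290 ≈ -0.63800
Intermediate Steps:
V(M, l) = 1 (V(M, l) = √1 = 1)
Z(c, q) = 1 (Z(c, q) = 2 - ((18 + 1) - 18) = 2 - (19 - 18) = 2 - 1*1 = 2 - 1 = 1)
(-2096 - 641)/(4289 + Z(18, -69)) = (-2096 - 641)/(4289 + 1) = -2737/4290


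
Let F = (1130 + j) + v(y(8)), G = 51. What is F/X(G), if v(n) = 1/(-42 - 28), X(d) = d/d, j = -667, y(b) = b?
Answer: 32409/70 ≈ 462.99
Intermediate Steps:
X(d) = 1
v(n) = -1/70 (v(n) = 1/(-70) = -1/70)
F = 32409/70 (F = (1130 - 667) - 1/70 = 463 - 1/70 = 32409/70 ≈ 462.99)
F/X(G) = (32409/70)/1 = (32409/70)*1 = 32409/70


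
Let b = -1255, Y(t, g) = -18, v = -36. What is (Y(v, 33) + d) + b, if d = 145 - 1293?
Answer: -2421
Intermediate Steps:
d = -1148
(Y(v, 33) + d) + b = (-18 - 1148) - 1255 = -1166 - 1255 = -2421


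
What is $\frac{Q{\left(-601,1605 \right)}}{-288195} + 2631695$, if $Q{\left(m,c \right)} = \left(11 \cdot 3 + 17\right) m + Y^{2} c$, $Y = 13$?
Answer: $\frac{151688219866}{57639} \approx 2.6317 \cdot 10^{6}$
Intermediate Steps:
$Q{\left(m,c \right)} = 50 m + 169 c$ ($Q{\left(m,c \right)} = \left(11 \cdot 3 + 17\right) m + 13^{2} c = \left(33 + 17\right) m + 169 c = 50 m + 169 c$)
$\frac{Q{\left(-601,1605 \right)}}{-288195} + 2631695 = \frac{50 \left(-601\right) + 169 \cdot 1605}{-288195} + 2631695 = \left(-30050 + 271245\right) \left(- \frac{1}{288195}\right) + 2631695 = 241195 \left(- \frac{1}{288195}\right) + 2631695 = - \frac{48239}{57639} + 2631695 = \frac{151688219866}{57639}$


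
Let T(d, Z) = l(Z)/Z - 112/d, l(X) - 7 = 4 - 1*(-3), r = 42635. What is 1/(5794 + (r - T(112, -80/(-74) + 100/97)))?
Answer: 3790/183524577 ≈ 2.0651e-5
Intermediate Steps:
l(X) = 14 (l(X) = 7 + (4 - 1*(-3)) = 7 + (4 + 3) = 7 + 7 = 14)
T(d, Z) = -112/d + 14/Z (T(d, Z) = 14/Z - 112/d = -112/d + 14/Z)
1/(5794 + (r - T(112, -80/(-74) + 100/97))) = 1/(5794 + (42635 - (-112/112 + 14/(-80/(-74) + 100/97)))) = 1/(5794 + (42635 - (-112*1/112 + 14/(-80*(-1/74) + 100*(1/97))))) = 1/(5794 + (42635 - (-1 + 14/(40/37 + 100/97)))) = 1/(5794 + (42635 - (-1 + 14/(7580/3589)))) = 1/(5794 + (42635 - (-1 + 14*(3589/7580)))) = 1/(5794 + (42635 - (-1 + 25123/3790))) = 1/(5794 + (42635 - 1*21333/3790)) = 1/(5794 + (42635 - 21333/3790)) = 1/(5794 + 161565317/3790) = 1/(183524577/3790) = 3790/183524577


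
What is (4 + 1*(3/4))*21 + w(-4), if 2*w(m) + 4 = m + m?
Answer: 375/4 ≈ 93.750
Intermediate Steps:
w(m) = -2 + m (w(m) = -2 + (m + m)/2 = -2 + (2*m)/2 = -2 + m)
(4 + 1*(3/4))*21 + w(-4) = (4 + 1*(3/4))*21 + (-2 - 4) = (4 + 1*(3*(1/4)))*21 - 6 = (4 + 1*(3/4))*21 - 6 = (4 + 3/4)*21 - 6 = (19/4)*21 - 6 = 399/4 - 6 = 375/4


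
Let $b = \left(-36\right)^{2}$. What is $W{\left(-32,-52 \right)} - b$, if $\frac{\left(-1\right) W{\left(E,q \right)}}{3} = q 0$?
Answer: $-1296$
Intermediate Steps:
$W{\left(E,q \right)} = 0$ ($W{\left(E,q \right)} = - 3 q 0 = \left(-3\right) 0 = 0$)
$b = 1296$
$W{\left(-32,-52 \right)} - b = 0 - 1296 = -1296$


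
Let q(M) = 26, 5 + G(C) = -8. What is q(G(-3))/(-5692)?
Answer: -13/2846 ≈ -0.0045678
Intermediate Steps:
G(C) = -13 (G(C) = -5 - 8 = -13)
q(G(-3))/(-5692) = 26/(-5692) = 26*(-1/5692) = -13/2846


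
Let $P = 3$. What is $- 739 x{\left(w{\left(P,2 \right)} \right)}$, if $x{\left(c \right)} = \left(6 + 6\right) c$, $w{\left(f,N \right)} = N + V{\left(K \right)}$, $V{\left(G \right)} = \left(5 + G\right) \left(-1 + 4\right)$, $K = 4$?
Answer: $-257172$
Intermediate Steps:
$V{\left(G \right)} = 15 + 3 G$ ($V{\left(G \right)} = \left(5 + G\right) 3 = 15 + 3 G$)
$w{\left(f,N \right)} = 27 + N$ ($w{\left(f,N \right)} = N + \left(15 + 3 \cdot 4\right) = N + \left(15 + 12\right) = N + 27 = 27 + N$)
$x{\left(c \right)} = 12 c$
$- 739 x{\left(w{\left(P,2 \right)} \right)} = - 739 \cdot 12 \left(27 + 2\right) = - 739 \cdot 12 \cdot 29 = \left(-739\right) 348 = -257172$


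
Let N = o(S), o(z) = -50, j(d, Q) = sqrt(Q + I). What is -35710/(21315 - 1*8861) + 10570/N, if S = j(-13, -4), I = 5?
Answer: -6671214/31135 ≈ -214.27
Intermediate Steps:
j(d, Q) = sqrt(5 + Q) (j(d, Q) = sqrt(Q + 5) = sqrt(5 + Q))
S = 1 (S = sqrt(5 - 4) = sqrt(1) = 1)
N = -50
-35710/(21315 - 1*8861) + 10570/N = -35710/(21315 - 1*8861) + 10570/(-50) = -35710/(21315 - 8861) + 10570*(-1/50) = -35710/12454 - 1057/5 = -35710*1/12454 - 1057/5 = -17855/6227 - 1057/5 = -6671214/31135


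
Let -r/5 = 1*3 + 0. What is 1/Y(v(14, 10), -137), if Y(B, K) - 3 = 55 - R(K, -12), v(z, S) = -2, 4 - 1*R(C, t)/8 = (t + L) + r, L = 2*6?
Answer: -1/94 ≈ -0.010638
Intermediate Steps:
L = 12
r = -15 (r = -5*(1*3 + 0) = -5*(3 + 0) = -5*3 = -15)
R(C, t) = 56 - 8*t (R(C, t) = 32 - 8*((t + 12) - 15) = 32 - 8*((12 + t) - 15) = 32 - 8*(-3 + t) = 32 + (24 - 8*t) = 56 - 8*t)
Y(B, K) = -94 (Y(B, K) = 3 + (55 - (56 - 8*(-12))) = 3 + (55 - (56 + 96)) = 3 + (55 - 1*152) = 3 + (55 - 152) = 3 - 97 = -94)
1/Y(v(14, 10), -137) = 1/(-94) = -1/94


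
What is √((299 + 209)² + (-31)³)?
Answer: √228273 ≈ 477.78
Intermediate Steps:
√((299 + 209)² + (-31)³) = √(508² - 29791) = √(258064 - 29791) = √228273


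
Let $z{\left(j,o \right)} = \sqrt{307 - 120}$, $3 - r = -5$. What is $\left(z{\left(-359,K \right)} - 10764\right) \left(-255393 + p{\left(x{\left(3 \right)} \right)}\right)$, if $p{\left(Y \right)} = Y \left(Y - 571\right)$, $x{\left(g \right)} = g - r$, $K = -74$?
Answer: $2718049932 - 252513 \sqrt{187} \approx 2.7146 \cdot 10^{9}$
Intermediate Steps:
$r = 8$ ($r = 3 - -5 = 3 + 5 = 8$)
$z{\left(j,o \right)} = \sqrt{187}$
$x{\left(g \right)} = -8 + g$ ($x{\left(g \right)} = g - 8 = -8 + g$)
$p{\left(Y \right)} = Y \left(-571 + Y\right)$
$\left(z{\left(-359,K \right)} - 10764\right) \left(-255393 + p{\left(x{\left(3 \right)} \right)}\right) = \left(\sqrt{187} - 10764\right) \left(-255393 + \left(-8 + 3\right) \left(-571 + \left(-8 + 3\right)\right)\right) = \left(-10764 + \sqrt{187}\right) \left(-255393 - 5 \left(-571 - 5\right)\right) = \left(-10764 + \sqrt{187}\right) \left(-255393 - -2880\right) = \left(-10764 + \sqrt{187}\right) \left(-255393 + 2880\right) = \left(-10764 + \sqrt{187}\right) \left(-252513\right) = 2718049932 - 252513 \sqrt{187}$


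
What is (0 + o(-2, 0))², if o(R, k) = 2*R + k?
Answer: 16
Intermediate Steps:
o(R, k) = k + 2*R
(0 + o(-2, 0))² = (0 + (0 + 2*(-2)))² = (0 + (0 - 4))² = (0 - 4)² = (-4)² = 16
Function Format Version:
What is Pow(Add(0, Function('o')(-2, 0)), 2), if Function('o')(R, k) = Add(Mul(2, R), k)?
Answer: 16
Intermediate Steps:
Function('o')(R, k) = Add(k, Mul(2, R))
Pow(Add(0, Function('o')(-2, 0)), 2) = Pow(Add(0, Add(0, Mul(2, -2))), 2) = Pow(Add(0, Add(0, -4)), 2) = Pow(Add(0, -4), 2) = Pow(-4, 2) = 16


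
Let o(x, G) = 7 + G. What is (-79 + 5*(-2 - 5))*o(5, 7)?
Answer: -1596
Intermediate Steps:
(-79 + 5*(-2 - 5))*o(5, 7) = (-79 + 5*(-2 - 5))*(7 + 7) = (-79 + 5*(-7))*14 = (-79 - 35)*14 = -114*14 = -1596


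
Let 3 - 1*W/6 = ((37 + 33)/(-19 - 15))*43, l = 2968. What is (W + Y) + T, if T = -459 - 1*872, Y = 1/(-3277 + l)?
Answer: -4106936/5253 ≈ -781.83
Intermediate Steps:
Y = -1/309 (Y = 1/(-3277 + 2968) = 1/(-309) = -1/309 ≈ -0.0032362)
W = 9336/17 (W = 18 - 6*(37 + 33)/(-19 - 15)*43 = 18 - 6*70/(-34)*43 = 18 - 6*70*(-1/34)*43 = 18 - (-210)*43/17 = 18 - 6*(-1505/17) = 18 + 9030/17 = 9336/17 ≈ 549.18)
T = -1331 (T = -459 - 872 = -1331)
(W + Y) + T = (9336/17 - 1/309) - 1331 = 2884807/5253 - 1331 = -4106936/5253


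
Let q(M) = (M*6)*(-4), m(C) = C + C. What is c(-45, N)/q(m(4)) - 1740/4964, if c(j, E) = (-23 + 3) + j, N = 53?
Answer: -2855/238272 ≈ -0.011982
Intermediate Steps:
m(C) = 2*C
c(j, E) = -20 + j
q(M) = -24*M (q(M) = (6*M)*(-4) = -24*M)
c(-45, N)/q(m(4)) - 1740/4964 = (-20 - 45)/((-48*4)) - 1740/4964 = -65/((-24*8)) - 1740*1/4964 = -65/(-192) - 435/1241 = -65*(-1/192) - 435/1241 = 65/192 - 435/1241 = -2855/238272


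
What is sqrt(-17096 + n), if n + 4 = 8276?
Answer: 2*I*sqrt(2206) ≈ 93.936*I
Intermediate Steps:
n = 8272 (n = -4 + 8276 = 8272)
sqrt(-17096 + n) = sqrt(-17096 + 8272) = sqrt(-8824) = 2*I*sqrt(2206)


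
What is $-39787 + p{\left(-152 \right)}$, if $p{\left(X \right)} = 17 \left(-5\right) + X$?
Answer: $-40024$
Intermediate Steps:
$p{\left(X \right)} = -85 + X$
$-39787 + p{\left(-152 \right)} = -39787 - 237 = -40024$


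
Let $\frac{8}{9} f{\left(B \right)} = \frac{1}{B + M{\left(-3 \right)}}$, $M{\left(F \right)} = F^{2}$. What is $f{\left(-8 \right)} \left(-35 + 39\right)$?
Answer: $\frac{9}{2} \approx 4.5$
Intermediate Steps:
$f{\left(B \right)} = \frac{9}{8 \left(9 + B\right)}$ ($f{\left(B \right)} = \frac{9}{8 \left(B + \left(-3\right)^{2}\right)} = \frac{9}{8 \left(B + 9\right)} = \frac{9}{8 \left(9 + B\right)}$)
$f{\left(-8 \right)} \left(-35 + 39\right) = \frac{9}{8 \left(9 - 8\right)} \left(-35 + 39\right) = \frac{9}{8 \cdot 1} \cdot 4 = \frac{9}{8} \cdot 1 \cdot 4 = \frac{9}{8} \cdot 4 = \frac{9}{2}$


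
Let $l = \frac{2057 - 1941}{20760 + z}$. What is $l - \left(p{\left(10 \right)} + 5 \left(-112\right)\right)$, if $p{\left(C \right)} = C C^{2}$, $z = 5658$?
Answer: $- \frac{5811902}{13209} \approx -440.0$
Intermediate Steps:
$p{\left(C \right)} = C^{3}$
$l = \frac{58}{13209}$ ($l = \frac{2057 - 1941}{20760 + 5658} = \frac{116}{26418} = 116 \cdot \frac{1}{26418} = \frac{58}{13209} \approx 0.0043909$)
$l - \left(p{\left(10 \right)} + 5 \left(-112\right)\right) = \frac{58}{13209} - \left(10^{3} + 5 \left(-112\right)\right) = \frac{58}{13209} - \left(1000 - 560\right) = \frac{58}{13209} - 440 = - \frac{5811902}{13209}$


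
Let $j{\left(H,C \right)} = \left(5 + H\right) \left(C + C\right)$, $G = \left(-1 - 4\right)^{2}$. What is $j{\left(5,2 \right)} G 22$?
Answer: $22000$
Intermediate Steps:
$G = 25$ ($G = \left(-5\right)^{2} = 25$)
$j{\left(H,C \right)} = 2 C \left(5 + H\right)$ ($j{\left(H,C \right)} = \left(5 + H\right) 2 C = 2 C \left(5 + H\right)$)
$j{\left(5,2 \right)} G 22 = 2 \cdot 2 \left(5 + 5\right) 25 \cdot 22 = 2 \cdot 2 \cdot 10 \cdot 25 \cdot 22 = 40 \cdot 25 \cdot 22 = 1000 \cdot 22 = 22000$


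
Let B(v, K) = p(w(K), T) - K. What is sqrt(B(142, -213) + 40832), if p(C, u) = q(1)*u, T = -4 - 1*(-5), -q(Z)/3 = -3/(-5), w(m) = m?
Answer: 44*sqrt(530)/5 ≈ 202.59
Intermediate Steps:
q(Z) = -9/5 (q(Z) = -(-9)/(-5) = -(-9)*(-1)/5 = -3*3/5 = -9/5)
T = 1 (T = -4 + 5 = 1)
p(C, u) = -9*u/5
B(v, K) = -9/5 - K (B(v, K) = -9/5*1 - K = -9/5 - K)
sqrt(B(142, -213) + 40832) = sqrt((-9/5 - 1*(-213)) + 40832) = sqrt((-9/5 + 213) + 40832) = sqrt(1056/5 + 40832) = sqrt(205216/5) = 44*sqrt(530)/5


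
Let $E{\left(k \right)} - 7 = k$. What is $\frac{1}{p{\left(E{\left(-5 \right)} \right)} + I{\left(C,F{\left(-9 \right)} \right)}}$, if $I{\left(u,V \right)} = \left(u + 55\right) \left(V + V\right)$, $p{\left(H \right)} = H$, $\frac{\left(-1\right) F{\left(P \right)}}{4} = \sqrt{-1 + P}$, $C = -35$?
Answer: $\frac{1}{128002} + \frac{40 i \sqrt{10}}{64001} \approx 7.8124 \cdot 10^{-6} + 0.0019764 i$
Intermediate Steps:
$E{\left(k \right)} = 7 + k$
$F{\left(P \right)} = - 4 \sqrt{-1 + P}$
$I{\left(u,V \right)} = 2 V \left(55 + u\right)$ ($I{\left(u,V \right)} = \left(55 + u\right) 2 V = 2 V \left(55 + u\right)$)
$\frac{1}{p{\left(E{\left(-5 \right)} \right)} + I{\left(C,F{\left(-9 \right)} \right)}} = \frac{1}{\left(7 - 5\right) + 2 \left(- 4 \sqrt{-1 - 9}\right) \left(55 - 35\right)} = \frac{1}{2 + 2 \left(- 4 \sqrt{-10}\right) 20} = \frac{1}{2 + 2 \left(- 4 i \sqrt{10}\right) 20} = \frac{1}{2 - 160 i \sqrt{10}}$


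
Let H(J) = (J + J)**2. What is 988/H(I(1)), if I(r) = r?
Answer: 247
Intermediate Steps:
H(J) = 4*J**2 (H(J) = (2*J)**2 = 4*J**2)
988/H(I(1)) = 988/((4*1**2)) = 988/((4*1)) = 988/4 = 988*(1/4) = 247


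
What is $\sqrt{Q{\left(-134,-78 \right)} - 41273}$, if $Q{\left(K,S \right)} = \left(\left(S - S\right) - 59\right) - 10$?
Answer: $i \sqrt{41342} \approx 203.33 i$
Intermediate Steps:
$Q{\left(K,S \right)} = -69$ ($Q{\left(K,S \right)} = \left(0 - 59\right) - 10 = -59 - 10 = -69$)
$\sqrt{Q{\left(-134,-78 \right)} - 41273} = \sqrt{-69 - 41273} = \sqrt{-41342} = i \sqrt{41342}$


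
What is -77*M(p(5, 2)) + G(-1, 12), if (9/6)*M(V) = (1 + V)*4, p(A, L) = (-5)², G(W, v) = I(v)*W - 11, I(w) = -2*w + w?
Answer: -16013/3 ≈ -5337.7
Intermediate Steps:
I(w) = -w
G(W, v) = -11 - W*v (G(W, v) = (-v)*W - 11 = -W*v - 11 = -11 - W*v)
p(A, L) = 25
M(V) = 8/3 + 8*V/3 (M(V) = 2*((1 + V)*4)/3 = 2*(4 + 4*V)/3 = 8/3 + 8*V/3)
-77*M(p(5, 2)) + G(-1, 12) = -77*(8/3 + (8/3)*25) + (-11 - 1*(-1)*12) = -77*(8/3 + 200/3) + (-11 + 12) = -77*208/3 + 1 = -16016/3 + 1 = -16013/3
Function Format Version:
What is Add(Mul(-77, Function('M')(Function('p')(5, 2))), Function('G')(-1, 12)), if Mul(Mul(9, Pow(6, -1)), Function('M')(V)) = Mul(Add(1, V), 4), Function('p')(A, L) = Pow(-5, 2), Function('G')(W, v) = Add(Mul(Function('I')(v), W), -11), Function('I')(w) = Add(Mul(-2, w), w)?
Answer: Rational(-16013, 3) ≈ -5337.7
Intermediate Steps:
Function('I')(w) = Mul(-1, w)
Function('G')(W, v) = Add(-11, Mul(-1, W, v)) (Function('G')(W, v) = Add(Mul(Mul(-1, v), W), -11) = Add(Mul(-1, W, v), -11) = Add(-11, Mul(-1, W, v)))
Function('p')(A, L) = 25
Function('M')(V) = Add(Rational(8, 3), Mul(Rational(8, 3), V)) (Function('M')(V) = Mul(Rational(2, 3), Mul(Add(1, V), 4)) = Mul(Rational(2, 3), Add(4, Mul(4, V))) = Add(Rational(8, 3), Mul(Rational(8, 3), V)))
Add(Mul(-77, Function('M')(Function('p')(5, 2))), Function('G')(-1, 12)) = Add(Mul(-77, Add(Rational(8, 3), Mul(Rational(8, 3), 25))), Add(-11, Mul(-1, -1, 12))) = Add(Mul(-77, Add(Rational(8, 3), Rational(200, 3))), Add(-11, 12)) = Add(Mul(-77, Rational(208, 3)), 1) = Add(Rational(-16016, 3), 1) = Rational(-16013, 3)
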